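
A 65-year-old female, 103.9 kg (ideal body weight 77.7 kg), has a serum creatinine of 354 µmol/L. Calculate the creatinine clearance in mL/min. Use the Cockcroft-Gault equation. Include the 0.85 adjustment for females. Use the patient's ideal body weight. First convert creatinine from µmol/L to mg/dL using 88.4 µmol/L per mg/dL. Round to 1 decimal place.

17.2 mL/min

SCr = 354 / 88.4 = 4.005 mg/dL
CrCl = (140 − 65) × 77.7 / (72 × 4.005) × 0.85 = 5827.5 / 288.36 × 0.85 ≈ 17.2 mL/min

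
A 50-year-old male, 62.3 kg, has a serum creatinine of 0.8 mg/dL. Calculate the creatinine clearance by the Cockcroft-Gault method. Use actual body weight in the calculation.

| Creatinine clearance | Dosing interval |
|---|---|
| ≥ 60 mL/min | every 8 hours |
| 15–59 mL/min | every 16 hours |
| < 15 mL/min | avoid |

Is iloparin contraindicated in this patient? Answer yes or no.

CrCl = (140 − 50) × 62.3 / (72 × 0.8) = 5607.0 / 57.60 ≈ 97.3 mL/min
CrCl ≈ 97 mL/min, which is ≥ 15 mL/min.

no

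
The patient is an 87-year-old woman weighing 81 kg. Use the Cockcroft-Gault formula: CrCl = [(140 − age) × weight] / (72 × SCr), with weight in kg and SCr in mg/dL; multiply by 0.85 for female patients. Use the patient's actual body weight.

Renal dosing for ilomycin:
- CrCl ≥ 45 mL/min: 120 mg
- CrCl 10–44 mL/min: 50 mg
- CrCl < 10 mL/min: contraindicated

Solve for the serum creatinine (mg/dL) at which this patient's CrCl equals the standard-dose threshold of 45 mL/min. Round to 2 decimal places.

Standard dose requires CrCl ≥ 45 mL/min.
Set (140 − 87) × 81 × 0.85 / (72 × SCr) = 45
SCr = (140 − 87) × 81 × 0.85 / (72 × 45) = 1.126 mg/dL

1.13 mg/dL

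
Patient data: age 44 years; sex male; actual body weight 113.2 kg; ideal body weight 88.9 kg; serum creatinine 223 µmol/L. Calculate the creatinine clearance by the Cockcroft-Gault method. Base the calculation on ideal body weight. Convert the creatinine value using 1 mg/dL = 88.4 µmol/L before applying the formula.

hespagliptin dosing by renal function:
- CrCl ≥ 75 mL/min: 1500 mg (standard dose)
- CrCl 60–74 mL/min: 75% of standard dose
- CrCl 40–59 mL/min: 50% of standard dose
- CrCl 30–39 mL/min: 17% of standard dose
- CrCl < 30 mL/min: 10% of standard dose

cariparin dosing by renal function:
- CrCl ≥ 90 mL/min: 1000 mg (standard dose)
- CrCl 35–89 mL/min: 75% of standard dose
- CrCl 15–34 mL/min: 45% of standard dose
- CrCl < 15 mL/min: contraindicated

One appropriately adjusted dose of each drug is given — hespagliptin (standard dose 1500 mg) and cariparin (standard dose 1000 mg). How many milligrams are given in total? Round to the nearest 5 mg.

1500 mg

SCr = 223 / 88.4 = 2.523 mg/dL
CrCl = (140 − 44) × 88.9 / (72 × 2.523) = 8534.4 / 181.66 ≈ 47.0 mL/min
CrCl ≈ 47 mL/min.
hespagliptin: 40–59 mL/min → 50% of 1500 mg = 750 mg.
cariparin: 35–89 mL/min → 75% of 1000 mg = 750 mg.
Total = 750 + 750 = 1500 mg.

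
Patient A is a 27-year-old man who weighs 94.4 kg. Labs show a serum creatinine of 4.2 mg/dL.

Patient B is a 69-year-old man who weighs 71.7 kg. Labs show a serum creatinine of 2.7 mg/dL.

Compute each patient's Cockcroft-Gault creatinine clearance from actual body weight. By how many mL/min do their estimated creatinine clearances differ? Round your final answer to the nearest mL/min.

Patient A: CrCl = (140 − 27) × 94.4 / (72 × 4.2) = 10667.2 / 302.40 ≈ 35.3 mL/min
Patient B: CrCl = (140 − 69) × 71.7 / (72 × 2.7) = 5090.7 / 194.40 ≈ 26.2 mL/min
|35.3 − 26.2| = 9.1 mL/min

9 mL/min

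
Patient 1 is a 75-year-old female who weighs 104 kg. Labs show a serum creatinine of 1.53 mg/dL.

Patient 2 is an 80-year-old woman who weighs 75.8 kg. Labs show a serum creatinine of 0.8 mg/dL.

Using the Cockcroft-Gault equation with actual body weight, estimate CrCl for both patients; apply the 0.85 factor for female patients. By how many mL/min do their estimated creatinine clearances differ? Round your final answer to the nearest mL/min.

15 mL/min

Patient 1: CrCl = (140 − 75) × 104 / (72 × 1.53) × 0.85 = 6760.0 / 110.16 × 0.85 ≈ 52.2 mL/min
Patient 2: CrCl = (140 − 80) × 75.8 / (72 × 0.8) × 0.85 = 4548.0 / 57.60 × 0.85 ≈ 67.1 mL/min
|52.2 − 67.1| = 14.9 mL/min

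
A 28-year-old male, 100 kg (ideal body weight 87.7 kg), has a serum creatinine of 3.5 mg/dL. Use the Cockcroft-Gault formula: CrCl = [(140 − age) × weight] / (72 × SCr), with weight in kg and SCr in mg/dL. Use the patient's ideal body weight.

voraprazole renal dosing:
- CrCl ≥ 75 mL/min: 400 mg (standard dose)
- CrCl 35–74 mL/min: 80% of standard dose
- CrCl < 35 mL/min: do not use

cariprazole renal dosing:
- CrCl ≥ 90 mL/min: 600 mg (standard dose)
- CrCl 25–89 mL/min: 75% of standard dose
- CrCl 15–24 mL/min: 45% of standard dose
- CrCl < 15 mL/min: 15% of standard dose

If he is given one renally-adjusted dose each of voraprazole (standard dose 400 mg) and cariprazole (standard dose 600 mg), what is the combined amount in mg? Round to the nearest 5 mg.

CrCl = (140 − 28) × 87.7 / (72 × 3.5) = 9822.4 / 252.00 ≈ 39.0 mL/min
CrCl ≈ 39 mL/min.
voraprazole: 35–74 mL/min → 80% of 400 mg = 320 mg.
cariprazole: 25–89 mL/min → 75% of 600 mg = 450 mg.
Total = 320 + 450 = 770 mg.

770 mg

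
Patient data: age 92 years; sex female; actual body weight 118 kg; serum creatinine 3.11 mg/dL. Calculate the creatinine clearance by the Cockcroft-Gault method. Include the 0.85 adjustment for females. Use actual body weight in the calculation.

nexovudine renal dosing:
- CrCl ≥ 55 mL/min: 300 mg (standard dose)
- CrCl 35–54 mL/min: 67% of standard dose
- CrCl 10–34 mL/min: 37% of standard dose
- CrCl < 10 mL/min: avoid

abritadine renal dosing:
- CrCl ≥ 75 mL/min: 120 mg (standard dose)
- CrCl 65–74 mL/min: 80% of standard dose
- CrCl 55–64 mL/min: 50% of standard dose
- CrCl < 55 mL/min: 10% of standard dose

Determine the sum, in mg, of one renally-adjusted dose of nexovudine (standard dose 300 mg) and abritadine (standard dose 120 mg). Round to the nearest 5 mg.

CrCl = (140 − 92) × 118 / (72 × 3.11) × 0.85 = 5664.0 / 223.92 × 0.85 ≈ 21.5 mL/min
CrCl ≈ 22 mL/min.
nexovudine: 10–34 mL/min → 37% of 300 mg = 111 mg.
abritadine: < 55 mL/min → 10% of 120 mg = 12 mg.
Total = 111 + 12 = 123 mg.

125 mg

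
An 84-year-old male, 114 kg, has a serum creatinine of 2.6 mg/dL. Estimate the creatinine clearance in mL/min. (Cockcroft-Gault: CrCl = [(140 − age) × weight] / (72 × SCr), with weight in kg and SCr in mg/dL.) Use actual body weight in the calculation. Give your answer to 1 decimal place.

34.1 mL/min

CrCl = (140 − 84) × 114 / (72 × 2.6) = 6384.0 / 187.20 ≈ 34.1 mL/min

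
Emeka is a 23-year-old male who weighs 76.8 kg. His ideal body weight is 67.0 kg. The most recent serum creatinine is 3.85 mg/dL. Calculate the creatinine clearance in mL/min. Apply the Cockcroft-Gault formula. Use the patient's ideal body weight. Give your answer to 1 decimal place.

28.3 mL/min

CrCl = (140 − 23) × 67 / (72 × 3.85) = 7839.0 / 277.20 ≈ 28.3 mL/min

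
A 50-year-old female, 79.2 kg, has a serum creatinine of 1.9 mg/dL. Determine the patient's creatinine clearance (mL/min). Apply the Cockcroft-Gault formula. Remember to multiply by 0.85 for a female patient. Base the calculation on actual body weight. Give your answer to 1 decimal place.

CrCl = (140 − 50) × 79.2 / (72 × 1.9) × 0.85 = 7128.0 / 136.80 × 0.85 ≈ 44.3 mL/min

44.3 mL/min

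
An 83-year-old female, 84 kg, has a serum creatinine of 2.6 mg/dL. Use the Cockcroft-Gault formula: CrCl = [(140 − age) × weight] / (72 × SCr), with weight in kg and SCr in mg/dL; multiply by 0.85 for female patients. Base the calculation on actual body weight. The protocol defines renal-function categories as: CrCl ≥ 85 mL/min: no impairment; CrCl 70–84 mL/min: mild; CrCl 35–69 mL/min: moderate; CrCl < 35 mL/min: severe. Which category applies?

CrCl = (140 − 83) × 84 / (72 × 2.6) × 0.85 = 4788.0 / 187.20 × 0.85 ≈ 21.7 mL/min
22 mL/min falls in the 'severe' range.

severe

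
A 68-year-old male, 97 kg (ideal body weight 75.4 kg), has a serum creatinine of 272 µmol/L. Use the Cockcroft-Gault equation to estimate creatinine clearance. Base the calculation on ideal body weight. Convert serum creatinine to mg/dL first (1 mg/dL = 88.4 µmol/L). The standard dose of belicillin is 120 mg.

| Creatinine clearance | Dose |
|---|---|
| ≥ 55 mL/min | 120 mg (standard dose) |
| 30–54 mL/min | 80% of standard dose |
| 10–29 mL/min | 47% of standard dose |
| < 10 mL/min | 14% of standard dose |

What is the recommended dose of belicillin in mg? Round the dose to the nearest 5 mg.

55 mg

SCr = 272 / 88.4 = 3.077 mg/dL
CrCl = (140 − 68) × 75.4 / (72 × 3.077) = 5428.8 / 221.54 ≈ 24.5 mL/min
CrCl ≈ 25 mL/min → bracket 10–29 mL/min.
47% of 120 mg = 56.4 mg → 55 mg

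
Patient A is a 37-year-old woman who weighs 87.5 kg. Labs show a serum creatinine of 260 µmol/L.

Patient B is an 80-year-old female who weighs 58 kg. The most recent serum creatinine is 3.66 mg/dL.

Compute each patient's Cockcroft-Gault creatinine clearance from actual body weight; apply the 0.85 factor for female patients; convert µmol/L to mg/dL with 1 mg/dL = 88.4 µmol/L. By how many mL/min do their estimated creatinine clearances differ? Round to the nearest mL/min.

25 mL/min

Patient A: SCr = 260 / 88.4 = 2.941 mg/dL
Patient A: CrCl = (140 − 37) × 87.5 / (72 × 2.941) × 0.85 = 9012.5 / 211.75 × 0.85 ≈ 36.2 mL/min
Patient B: CrCl = (140 − 80) × 58 / (72 × 3.66) × 0.85 = 3480.0 / 263.52 × 0.85 ≈ 11.2 mL/min
|36.2 − 11.2| = 25.0 mL/min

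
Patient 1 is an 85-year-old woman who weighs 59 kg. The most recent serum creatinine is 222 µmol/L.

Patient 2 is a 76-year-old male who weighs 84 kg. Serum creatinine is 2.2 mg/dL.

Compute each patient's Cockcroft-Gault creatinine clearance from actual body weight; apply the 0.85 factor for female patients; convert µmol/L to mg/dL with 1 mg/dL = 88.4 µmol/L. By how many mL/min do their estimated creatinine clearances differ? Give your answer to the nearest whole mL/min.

Patient 1: SCr = 222 / 88.4 = 2.511 mg/dL
Patient 1: CrCl = (140 − 85) × 59 / (72 × 2.511) × 0.85 = 3245.0 / 180.79 × 0.85 ≈ 15.3 mL/min
Patient 2: CrCl = (140 − 76) × 84 / (72 × 2.2) = 5376.0 / 158.40 ≈ 33.9 mL/min
|15.3 − 33.9| = 18.6 mL/min

19 mL/min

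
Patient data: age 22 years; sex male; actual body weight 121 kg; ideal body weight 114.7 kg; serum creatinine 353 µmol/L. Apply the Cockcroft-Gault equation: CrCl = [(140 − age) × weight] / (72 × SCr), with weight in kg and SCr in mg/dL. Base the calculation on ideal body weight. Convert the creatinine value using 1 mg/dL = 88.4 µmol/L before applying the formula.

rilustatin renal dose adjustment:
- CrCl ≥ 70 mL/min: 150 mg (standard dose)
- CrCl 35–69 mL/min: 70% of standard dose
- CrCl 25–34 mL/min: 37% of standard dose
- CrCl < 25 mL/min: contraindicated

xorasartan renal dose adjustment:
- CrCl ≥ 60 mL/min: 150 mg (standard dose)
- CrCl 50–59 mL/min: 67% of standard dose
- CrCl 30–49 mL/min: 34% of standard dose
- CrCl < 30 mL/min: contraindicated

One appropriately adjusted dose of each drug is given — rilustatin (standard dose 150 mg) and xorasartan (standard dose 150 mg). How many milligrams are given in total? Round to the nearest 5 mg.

SCr = 353 / 88.4 = 3.993 mg/dL
CrCl = (140 − 22) × 114.7 / (72 × 3.993) = 13534.6 / 287.50 ≈ 47.1 mL/min
CrCl ≈ 47 mL/min.
rilustatin: 35–69 mL/min → 70% of 150 mg = 105 mg.
xorasartan: 30–49 mL/min → 34% of 150 mg = 51 mg.
Total = 105 + 51 = 156 mg.

155 mg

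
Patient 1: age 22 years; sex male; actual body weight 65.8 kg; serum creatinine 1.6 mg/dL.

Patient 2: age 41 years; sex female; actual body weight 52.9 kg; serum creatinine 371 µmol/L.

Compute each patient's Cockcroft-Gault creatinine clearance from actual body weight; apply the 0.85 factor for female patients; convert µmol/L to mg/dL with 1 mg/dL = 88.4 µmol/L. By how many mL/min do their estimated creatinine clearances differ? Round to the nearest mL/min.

53 mL/min

Patient 1: CrCl = (140 − 22) × 65.8 / (72 × 1.6) = 7764.4 / 115.20 ≈ 67.4 mL/min
Patient 2: SCr = 371 / 88.4 = 4.197 mg/dL
Patient 2: CrCl = (140 − 41) × 52.9 / (72 × 4.197) × 0.85 = 5237.1 / 302.18 × 0.85 ≈ 14.7 mL/min
|67.4 − 14.7| = 52.7 mL/min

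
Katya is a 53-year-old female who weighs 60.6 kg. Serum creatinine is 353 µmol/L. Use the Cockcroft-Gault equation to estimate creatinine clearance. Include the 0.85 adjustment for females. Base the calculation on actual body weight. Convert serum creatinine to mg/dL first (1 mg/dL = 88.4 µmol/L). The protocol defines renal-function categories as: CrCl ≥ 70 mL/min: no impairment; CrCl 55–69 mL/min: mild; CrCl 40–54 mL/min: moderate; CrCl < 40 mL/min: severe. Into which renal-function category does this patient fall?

SCr = 353 / 88.4 = 3.993 mg/dL
CrCl = (140 − 53) × 60.6 / (72 × 3.993) × 0.85 = 5272.2 / 287.50 × 0.85 ≈ 15.6 mL/min
16 mL/min falls in the 'severe' range.

severe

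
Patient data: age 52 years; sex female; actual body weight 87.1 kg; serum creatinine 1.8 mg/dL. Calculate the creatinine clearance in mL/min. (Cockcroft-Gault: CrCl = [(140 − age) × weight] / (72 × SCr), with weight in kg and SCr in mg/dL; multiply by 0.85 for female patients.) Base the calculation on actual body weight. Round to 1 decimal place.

50.3 mL/min

CrCl = (140 − 52) × 87.1 / (72 × 1.8) × 0.85 = 7664.8 / 129.60 × 0.85 ≈ 50.3 mL/min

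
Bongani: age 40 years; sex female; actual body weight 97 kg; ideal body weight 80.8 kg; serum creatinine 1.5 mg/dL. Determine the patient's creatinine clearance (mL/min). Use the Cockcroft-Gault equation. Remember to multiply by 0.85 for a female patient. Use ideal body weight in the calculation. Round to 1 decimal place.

CrCl = (140 − 40) × 80.8 / (72 × 1.5) × 0.85 = 8080.0 / 108.00 × 0.85 ≈ 63.6 mL/min

63.6 mL/min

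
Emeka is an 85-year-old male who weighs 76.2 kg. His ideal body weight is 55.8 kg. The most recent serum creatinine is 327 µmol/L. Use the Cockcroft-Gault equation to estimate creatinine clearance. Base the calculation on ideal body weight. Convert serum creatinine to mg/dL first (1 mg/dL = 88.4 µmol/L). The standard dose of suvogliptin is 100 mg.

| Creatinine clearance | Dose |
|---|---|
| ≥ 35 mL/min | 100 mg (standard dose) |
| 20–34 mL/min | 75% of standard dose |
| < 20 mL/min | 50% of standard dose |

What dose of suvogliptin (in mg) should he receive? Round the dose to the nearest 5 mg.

50 mg

SCr = 327 / 88.4 = 3.699 mg/dL
CrCl = (140 − 85) × 55.8 / (72 × 3.699) = 3069.0 / 266.33 ≈ 11.5 mL/min
CrCl ≈ 12 mL/min → bracket < 20 mL/min.
50% of 100 mg = 50 mg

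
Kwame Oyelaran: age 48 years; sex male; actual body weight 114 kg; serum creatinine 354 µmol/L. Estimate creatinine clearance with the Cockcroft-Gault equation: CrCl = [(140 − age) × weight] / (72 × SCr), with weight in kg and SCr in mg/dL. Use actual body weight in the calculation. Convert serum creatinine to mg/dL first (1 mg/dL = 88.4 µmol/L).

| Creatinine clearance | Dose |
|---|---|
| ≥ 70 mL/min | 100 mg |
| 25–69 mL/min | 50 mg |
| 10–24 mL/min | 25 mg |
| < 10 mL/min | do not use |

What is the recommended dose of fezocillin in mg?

50 mg

SCr = 354 / 88.4 = 4.005 mg/dL
CrCl = (140 − 48) × 114 / (72 × 4.005) = 10488.0 / 288.36 ≈ 36.4 mL/min
CrCl ≈ 36 mL/min → bracket 25–69 mL/min.
Dose for this bracket: 50 mg.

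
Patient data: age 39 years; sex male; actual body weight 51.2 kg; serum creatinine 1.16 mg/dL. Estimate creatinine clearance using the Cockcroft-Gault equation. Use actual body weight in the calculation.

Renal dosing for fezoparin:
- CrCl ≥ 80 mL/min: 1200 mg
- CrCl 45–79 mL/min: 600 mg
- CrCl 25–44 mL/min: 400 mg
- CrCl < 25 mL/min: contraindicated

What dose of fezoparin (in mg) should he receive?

CrCl = (140 − 39) × 51.2 / (72 × 1.16) = 5171.2 / 83.52 ≈ 61.9 mL/min
CrCl ≈ 62 mL/min → bracket 45–79 mL/min.
Dose for this bracket: 600 mg.

600 mg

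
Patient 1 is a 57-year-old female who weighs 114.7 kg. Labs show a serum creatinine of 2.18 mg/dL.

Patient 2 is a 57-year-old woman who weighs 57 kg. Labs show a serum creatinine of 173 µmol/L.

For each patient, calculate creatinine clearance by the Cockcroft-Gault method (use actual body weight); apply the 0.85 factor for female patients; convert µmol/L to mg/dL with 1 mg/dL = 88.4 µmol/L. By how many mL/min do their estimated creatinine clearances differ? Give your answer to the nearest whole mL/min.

23 mL/min

Patient 1: CrCl = (140 − 57) × 114.7 / (72 × 2.18) × 0.85 = 9520.1 / 156.96 × 0.85 ≈ 51.6 mL/min
Patient 2: SCr = 173 / 88.4 = 1.957 mg/dL
Patient 2: CrCl = (140 − 57) × 57 / (72 × 1.957) × 0.85 = 4731.0 / 140.90 × 0.85 ≈ 28.5 mL/min
|51.6 − 28.5| = 23.1 mL/min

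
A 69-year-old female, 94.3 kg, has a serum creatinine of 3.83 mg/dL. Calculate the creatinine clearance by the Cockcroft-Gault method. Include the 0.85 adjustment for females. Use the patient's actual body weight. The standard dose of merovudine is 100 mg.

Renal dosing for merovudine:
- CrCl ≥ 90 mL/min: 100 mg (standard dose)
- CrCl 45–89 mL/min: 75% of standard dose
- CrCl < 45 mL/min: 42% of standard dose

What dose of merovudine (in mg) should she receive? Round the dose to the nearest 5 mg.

CrCl = (140 − 69) × 94.3 / (72 × 3.83) × 0.85 = 6695.3 / 275.76 × 0.85 ≈ 20.6 mL/min
CrCl ≈ 21 mL/min → bracket < 45 mL/min.
42% of 100 mg = 42 mg → 40 mg

40 mg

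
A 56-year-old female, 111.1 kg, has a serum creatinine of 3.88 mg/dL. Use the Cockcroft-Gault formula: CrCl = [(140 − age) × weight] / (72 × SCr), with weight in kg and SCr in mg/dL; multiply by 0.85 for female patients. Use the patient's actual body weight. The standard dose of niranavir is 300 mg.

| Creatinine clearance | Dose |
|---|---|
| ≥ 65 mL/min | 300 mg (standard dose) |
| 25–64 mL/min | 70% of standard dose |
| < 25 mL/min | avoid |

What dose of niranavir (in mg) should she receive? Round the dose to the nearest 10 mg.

210 mg

CrCl = (140 − 56) × 111.1 / (72 × 3.88) × 0.85 = 9332.4 / 279.36 × 0.85 ≈ 28.4 mL/min
CrCl ≈ 28 mL/min → bracket 25–64 mL/min.
70% of 300 mg = 210 mg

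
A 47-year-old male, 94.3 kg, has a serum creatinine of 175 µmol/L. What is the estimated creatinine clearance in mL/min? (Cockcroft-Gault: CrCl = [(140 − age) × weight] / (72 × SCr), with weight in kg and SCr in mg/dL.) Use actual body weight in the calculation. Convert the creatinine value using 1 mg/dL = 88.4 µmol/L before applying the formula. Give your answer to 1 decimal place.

SCr = 175 / 88.4 = 1.98 mg/dL
CrCl = (140 − 47) × 94.3 / (72 × 1.98) = 8769.9 / 142.56 ≈ 61.5 mL/min

61.5 mL/min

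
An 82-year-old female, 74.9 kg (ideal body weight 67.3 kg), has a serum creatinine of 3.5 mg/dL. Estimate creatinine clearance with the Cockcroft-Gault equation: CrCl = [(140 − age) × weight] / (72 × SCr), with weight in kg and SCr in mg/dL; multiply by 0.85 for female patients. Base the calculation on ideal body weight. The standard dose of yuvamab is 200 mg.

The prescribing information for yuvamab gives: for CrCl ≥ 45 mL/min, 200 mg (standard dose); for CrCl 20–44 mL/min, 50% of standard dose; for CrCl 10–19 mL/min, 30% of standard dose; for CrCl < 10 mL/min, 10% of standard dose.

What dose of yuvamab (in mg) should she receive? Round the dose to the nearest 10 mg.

60 mg

CrCl = (140 − 82) × 67.3 / (72 × 3.5) × 0.85 = 3903.4 / 252.00 × 0.85 ≈ 13.2 mL/min
CrCl ≈ 13 mL/min → bracket 10–19 mL/min.
30% of 200 mg = 60 mg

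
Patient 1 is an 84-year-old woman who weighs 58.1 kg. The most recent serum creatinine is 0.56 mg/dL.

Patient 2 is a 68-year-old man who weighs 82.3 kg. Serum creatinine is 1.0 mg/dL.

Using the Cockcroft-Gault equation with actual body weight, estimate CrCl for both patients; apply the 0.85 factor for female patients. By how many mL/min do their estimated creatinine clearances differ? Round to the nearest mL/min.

Patient 1: CrCl = (140 − 84) × 58.1 / (72 × 0.56) × 0.85 = 3253.6 / 40.32 × 0.85 ≈ 68.6 mL/min
Patient 2: CrCl = (140 − 68) × 82.3 / (72 × 1) = 5925.6 / 72.00 ≈ 82.3 mL/min
|68.6 − 82.3| = 13.7 mL/min

14 mL/min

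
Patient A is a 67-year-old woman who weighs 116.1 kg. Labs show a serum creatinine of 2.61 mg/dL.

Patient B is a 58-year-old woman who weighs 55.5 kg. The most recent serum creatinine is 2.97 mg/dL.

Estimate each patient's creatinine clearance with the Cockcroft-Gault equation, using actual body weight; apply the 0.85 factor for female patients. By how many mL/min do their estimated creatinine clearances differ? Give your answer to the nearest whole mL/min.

20 mL/min

Patient A: CrCl = (140 − 67) × 116.1 / (72 × 2.61) × 0.85 = 8475.3 / 187.92 × 0.85 ≈ 38.3 mL/min
Patient B: CrCl = (140 − 58) × 55.5 / (72 × 2.97) × 0.85 = 4551.0 / 213.84 × 0.85 ≈ 18.1 mL/min
|38.3 − 18.1| = 20.2 mL/min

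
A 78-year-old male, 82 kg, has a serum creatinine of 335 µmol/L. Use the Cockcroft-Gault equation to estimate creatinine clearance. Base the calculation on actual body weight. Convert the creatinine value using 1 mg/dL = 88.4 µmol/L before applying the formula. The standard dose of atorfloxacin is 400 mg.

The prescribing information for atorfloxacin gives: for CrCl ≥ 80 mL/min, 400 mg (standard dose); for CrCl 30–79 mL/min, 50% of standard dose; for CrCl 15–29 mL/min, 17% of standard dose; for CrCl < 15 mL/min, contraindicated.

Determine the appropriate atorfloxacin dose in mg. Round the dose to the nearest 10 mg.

SCr = 335 / 88.4 = 3.79 mg/dL
CrCl = (140 − 78) × 82 / (72 × 3.79) = 5084.0 / 272.88 ≈ 18.6 mL/min
CrCl ≈ 19 mL/min → bracket 15–29 mL/min.
17% of 400 mg = 68 mg → 70 mg

70 mg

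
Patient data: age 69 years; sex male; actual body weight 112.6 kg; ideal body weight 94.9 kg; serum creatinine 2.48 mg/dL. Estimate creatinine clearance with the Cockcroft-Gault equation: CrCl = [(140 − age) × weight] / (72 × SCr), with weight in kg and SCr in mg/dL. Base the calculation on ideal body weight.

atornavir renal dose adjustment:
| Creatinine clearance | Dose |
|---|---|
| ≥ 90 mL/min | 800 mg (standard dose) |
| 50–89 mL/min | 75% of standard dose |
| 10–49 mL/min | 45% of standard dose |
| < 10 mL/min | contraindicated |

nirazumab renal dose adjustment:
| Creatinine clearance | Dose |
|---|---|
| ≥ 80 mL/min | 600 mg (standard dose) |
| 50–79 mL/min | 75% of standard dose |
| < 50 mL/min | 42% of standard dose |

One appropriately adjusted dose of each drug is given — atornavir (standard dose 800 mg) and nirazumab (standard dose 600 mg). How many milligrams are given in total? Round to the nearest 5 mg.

610 mg

CrCl = (140 − 69) × 94.9 / (72 × 2.48) = 6737.9 / 178.56 ≈ 37.7 mL/min
CrCl ≈ 38 mL/min.
atornavir: 10–49 mL/min → 45% of 800 mg = 360 mg.
nirazumab: < 50 mL/min → 42% of 600 mg = 252 mg.
Total = 360 + 252 = 612 mg.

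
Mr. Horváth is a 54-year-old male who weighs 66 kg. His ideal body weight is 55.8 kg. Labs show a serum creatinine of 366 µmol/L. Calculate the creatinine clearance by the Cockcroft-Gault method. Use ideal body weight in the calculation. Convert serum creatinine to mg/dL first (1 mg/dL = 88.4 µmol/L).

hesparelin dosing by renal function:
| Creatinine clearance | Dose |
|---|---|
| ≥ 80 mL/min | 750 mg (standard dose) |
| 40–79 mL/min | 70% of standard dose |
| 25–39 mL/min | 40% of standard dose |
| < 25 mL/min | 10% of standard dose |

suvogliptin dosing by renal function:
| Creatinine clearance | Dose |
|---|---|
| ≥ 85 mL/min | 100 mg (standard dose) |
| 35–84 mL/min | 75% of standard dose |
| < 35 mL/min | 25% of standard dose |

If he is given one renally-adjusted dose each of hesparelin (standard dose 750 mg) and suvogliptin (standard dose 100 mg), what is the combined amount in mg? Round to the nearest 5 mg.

100 mg

SCr = 366 / 88.4 = 4.14 mg/dL
CrCl = (140 − 54) × 55.8 / (72 × 4.14) = 4798.8 / 298.08 ≈ 16.1 mL/min
CrCl ≈ 16 mL/min.
hesparelin: < 25 mL/min → 10% of 750 mg = 75 mg.
suvogliptin: < 35 mL/min → 25% of 100 mg = 25 mg.
Total = 75 + 25 = 100 mg.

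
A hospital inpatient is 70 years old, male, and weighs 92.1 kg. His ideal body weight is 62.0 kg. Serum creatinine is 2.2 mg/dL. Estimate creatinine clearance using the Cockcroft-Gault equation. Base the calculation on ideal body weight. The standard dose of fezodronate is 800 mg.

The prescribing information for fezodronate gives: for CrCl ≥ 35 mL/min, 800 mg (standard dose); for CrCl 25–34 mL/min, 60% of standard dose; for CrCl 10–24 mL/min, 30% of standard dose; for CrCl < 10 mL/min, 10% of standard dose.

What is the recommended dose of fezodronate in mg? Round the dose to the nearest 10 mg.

480 mg

CrCl = (140 − 70) × 62 / (72 × 2.2) = 4340.0 / 158.40 ≈ 27.4 mL/min
CrCl ≈ 27 mL/min → bracket 25–34 mL/min.
60% of 800 mg = 480 mg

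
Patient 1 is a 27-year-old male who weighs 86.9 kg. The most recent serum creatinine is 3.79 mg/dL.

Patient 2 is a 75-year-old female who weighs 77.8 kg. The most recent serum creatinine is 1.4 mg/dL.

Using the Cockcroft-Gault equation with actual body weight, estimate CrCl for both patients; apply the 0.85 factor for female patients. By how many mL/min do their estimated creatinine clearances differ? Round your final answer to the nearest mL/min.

7 mL/min

Patient 1: CrCl = (140 − 27) × 86.9 / (72 × 3.79) = 9819.7 / 272.88 ≈ 36.0 mL/min
Patient 2: CrCl = (140 − 75) × 77.8 / (72 × 1.4) × 0.85 = 5057.0 / 100.80 × 0.85 ≈ 42.6 mL/min
|36.0 − 42.6| = 6.6 mL/min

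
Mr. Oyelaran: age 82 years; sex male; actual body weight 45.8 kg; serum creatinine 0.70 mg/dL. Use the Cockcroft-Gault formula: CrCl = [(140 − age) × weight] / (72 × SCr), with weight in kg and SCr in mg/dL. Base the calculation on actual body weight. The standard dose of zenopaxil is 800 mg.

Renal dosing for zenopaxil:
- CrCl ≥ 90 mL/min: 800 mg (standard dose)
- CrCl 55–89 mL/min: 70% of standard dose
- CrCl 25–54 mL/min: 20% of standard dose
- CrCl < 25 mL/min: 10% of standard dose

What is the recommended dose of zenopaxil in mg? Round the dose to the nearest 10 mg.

CrCl = (140 − 82) × 45.8 / (72 × 0.7) = 2656.4 / 50.40 ≈ 52.7 mL/min
CrCl ≈ 53 mL/min → bracket 25–54 mL/min.
20% of 800 mg = 160 mg

160 mg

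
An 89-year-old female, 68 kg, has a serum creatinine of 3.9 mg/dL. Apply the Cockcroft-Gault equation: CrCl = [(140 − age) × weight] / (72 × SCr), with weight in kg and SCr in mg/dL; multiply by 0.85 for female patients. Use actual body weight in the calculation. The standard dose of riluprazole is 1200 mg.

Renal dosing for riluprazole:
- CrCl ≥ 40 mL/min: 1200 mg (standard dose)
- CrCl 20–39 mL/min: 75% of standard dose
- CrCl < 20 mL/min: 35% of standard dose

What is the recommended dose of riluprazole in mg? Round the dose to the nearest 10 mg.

CrCl = (140 − 89) × 68 / (72 × 3.9) × 0.85 = 3468.0 / 280.80 × 0.85 ≈ 10.5 mL/min
CrCl ≈ 10 mL/min → bracket < 20 mL/min.
35% of 1200 mg = 420 mg

420 mg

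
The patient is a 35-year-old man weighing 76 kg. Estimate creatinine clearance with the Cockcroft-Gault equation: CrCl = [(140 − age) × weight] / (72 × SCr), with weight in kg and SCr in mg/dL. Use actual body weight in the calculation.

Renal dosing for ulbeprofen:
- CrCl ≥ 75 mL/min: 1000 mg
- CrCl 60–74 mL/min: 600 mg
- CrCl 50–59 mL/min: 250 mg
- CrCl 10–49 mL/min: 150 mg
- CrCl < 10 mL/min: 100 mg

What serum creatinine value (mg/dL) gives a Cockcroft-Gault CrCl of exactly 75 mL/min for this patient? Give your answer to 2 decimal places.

1.48 mg/dL

Standard dose requires CrCl ≥ 75 mL/min.
Set (140 − 35) × 76 / (72 × SCr) = 75
SCr = (140 − 35) × 76 / (72 × 75) = 1.478 mg/dL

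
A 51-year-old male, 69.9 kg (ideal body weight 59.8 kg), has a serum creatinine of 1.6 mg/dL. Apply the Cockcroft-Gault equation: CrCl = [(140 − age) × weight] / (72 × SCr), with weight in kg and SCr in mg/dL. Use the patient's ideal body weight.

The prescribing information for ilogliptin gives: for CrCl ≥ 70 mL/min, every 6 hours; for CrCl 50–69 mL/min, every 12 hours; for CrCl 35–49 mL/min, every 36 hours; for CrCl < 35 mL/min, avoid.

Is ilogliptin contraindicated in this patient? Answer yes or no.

no

CrCl = (140 − 51) × 59.8 / (72 × 1.6) = 5322.2 / 115.20 ≈ 46.2 mL/min
CrCl ≈ 46 mL/min, which is ≥ 35 mL/min.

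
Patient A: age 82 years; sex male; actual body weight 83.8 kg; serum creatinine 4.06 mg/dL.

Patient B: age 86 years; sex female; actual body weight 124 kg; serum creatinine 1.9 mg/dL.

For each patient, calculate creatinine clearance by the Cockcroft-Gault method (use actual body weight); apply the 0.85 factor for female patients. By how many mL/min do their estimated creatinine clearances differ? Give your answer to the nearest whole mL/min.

25 mL/min

Patient A: CrCl = (140 − 82) × 83.8 / (72 × 4.06) = 4860.4 / 292.32 ≈ 16.6 mL/min
Patient B: CrCl = (140 − 86) × 124 / (72 × 1.9) × 0.85 = 6696.0 / 136.80 × 0.85 ≈ 41.6 mL/min
|16.6 − 41.6| = 25.0 mL/min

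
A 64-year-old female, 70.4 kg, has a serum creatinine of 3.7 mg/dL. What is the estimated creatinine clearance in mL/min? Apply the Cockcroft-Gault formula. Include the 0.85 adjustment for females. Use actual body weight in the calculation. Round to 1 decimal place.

17.1 mL/min

CrCl = (140 − 64) × 70.4 / (72 × 3.7) × 0.85 = 5350.4 / 266.40 × 0.85 ≈ 17.1 mL/min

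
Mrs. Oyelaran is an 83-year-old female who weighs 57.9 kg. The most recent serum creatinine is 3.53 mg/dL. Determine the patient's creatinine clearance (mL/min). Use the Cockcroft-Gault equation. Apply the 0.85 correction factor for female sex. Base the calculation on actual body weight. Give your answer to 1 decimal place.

11.0 mL/min

CrCl = (140 − 83) × 57.9 / (72 × 3.53) × 0.85 = 3300.3 / 254.16 × 0.85 ≈ 11.0 mL/min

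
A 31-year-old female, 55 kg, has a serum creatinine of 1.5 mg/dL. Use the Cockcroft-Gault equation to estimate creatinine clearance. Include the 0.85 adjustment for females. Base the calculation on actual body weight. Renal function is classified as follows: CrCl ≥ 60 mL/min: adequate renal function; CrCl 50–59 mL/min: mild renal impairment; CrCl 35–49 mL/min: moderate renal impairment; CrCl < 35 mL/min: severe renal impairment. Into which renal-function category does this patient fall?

moderate renal impairment

CrCl = (140 − 31) × 55 / (72 × 1.5) × 0.85 = 5995.0 / 108.00 × 0.85 ≈ 47.2 mL/min
47 mL/min falls in the 'moderate renal impairment' range.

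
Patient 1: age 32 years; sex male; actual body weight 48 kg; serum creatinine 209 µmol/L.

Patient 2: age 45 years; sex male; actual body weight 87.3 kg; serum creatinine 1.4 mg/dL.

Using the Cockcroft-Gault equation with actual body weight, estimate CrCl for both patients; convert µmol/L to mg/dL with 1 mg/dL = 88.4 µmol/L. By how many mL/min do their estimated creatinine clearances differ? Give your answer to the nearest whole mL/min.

Patient 1: SCr = 209 / 88.4 = 2.364 mg/dL
Patient 1: CrCl = (140 − 32) × 48 / (72 × 2.364) = 5184.0 / 170.21 ≈ 30.5 mL/min
Patient 2: CrCl = (140 − 45) × 87.3 / (72 × 1.4) = 8293.5 / 100.80 ≈ 82.3 mL/min
|30.5 − 82.3| = 51.8 mL/min

52 mL/min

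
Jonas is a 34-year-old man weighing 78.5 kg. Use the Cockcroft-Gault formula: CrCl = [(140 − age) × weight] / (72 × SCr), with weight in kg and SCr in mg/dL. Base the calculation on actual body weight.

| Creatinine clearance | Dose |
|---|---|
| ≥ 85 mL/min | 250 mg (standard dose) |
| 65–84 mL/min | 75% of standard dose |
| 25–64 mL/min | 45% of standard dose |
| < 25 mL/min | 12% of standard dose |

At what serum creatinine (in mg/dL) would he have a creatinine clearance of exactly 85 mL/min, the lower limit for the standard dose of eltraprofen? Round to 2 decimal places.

Standard dose requires CrCl ≥ 85 mL/min.
Set (140 − 34) × 78.5 / (72 × SCr) = 85
SCr = (140 − 34) × 78.5 / (72 × 85) = 1.360 mg/dL

1.36 mg/dL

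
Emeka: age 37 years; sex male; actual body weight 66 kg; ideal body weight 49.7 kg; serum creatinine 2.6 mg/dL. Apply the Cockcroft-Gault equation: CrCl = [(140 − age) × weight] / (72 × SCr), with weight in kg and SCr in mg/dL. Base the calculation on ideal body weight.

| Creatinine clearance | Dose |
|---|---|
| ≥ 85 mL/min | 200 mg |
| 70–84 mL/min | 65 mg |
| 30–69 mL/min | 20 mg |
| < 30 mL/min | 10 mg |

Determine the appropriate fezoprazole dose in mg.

10 mg

CrCl = (140 − 37) × 49.7 / (72 × 2.6) = 5119.1 / 187.20 ≈ 27.3 mL/min
CrCl ≈ 27 mL/min → bracket < 30 mL/min.
Dose for this bracket: 10 mg.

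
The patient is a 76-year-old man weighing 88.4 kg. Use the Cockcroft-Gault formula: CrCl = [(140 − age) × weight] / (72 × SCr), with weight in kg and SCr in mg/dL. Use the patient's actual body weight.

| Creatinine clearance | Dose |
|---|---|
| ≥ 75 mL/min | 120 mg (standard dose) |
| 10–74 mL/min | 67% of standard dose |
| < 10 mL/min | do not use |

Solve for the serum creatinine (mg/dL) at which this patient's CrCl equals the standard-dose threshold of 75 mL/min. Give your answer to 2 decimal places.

Standard dose requires CrCl ≥ 75 mL/min.
Set (140 − 76) × 88.4 / (72 × SCr) = 75
SCr = (140 − 76) × 88.4 / (72 × 75) = 1.048 mg/dL

1.05 mg/dL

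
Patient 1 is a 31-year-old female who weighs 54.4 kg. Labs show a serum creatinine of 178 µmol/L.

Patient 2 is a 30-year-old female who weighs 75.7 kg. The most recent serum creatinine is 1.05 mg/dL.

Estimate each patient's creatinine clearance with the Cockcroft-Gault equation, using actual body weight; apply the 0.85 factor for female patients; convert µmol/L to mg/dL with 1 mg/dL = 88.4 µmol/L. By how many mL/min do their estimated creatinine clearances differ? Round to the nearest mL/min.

59 mL/min

Patient 1: SCr = 178 / 88.4 = 2.014 mg/dL
Patient 1: CrCl = (140 − 31) × 54.4 / (72 × 2.014) × 0.85 = 5929.6 / 145.01 × 0.85 ≈ 34.8 mL/min
Patient 2: CrCl = (140 − 30) × 75.7 / (72 × 1.05) × 0.85 = 8327.0 / 75.60 × 0.85 ≈ 93.6 mL/min
|34.8 − 93.6| = 58.8 mL/min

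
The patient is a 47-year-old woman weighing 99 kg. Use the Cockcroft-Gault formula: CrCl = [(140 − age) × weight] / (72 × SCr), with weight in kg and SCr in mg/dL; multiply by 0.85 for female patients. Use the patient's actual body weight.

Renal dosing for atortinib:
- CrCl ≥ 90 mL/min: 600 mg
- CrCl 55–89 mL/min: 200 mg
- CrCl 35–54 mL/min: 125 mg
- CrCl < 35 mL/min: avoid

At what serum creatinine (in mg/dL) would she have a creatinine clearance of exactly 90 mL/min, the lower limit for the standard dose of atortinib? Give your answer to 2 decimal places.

Standard dose requires CrCl ≥ 90 mL/min.
Set (140 − 47) × 99 × 0.85 / (72 × SCr) = 90
SCr = (140 − 47) × 99 × 0.85 / (72 × 90) = 1.208 mg/dL

1.21 mg/dL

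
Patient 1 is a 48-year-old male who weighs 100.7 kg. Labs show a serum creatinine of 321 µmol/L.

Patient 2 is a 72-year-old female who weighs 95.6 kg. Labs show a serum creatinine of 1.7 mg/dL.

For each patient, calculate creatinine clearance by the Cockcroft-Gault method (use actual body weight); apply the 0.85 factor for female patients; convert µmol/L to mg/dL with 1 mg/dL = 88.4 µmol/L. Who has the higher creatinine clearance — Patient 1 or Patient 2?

Patient 2

Patient 1: SCr = 321 / 88.4 = 3.631 mg/dL
Patient 1: CrCl = (140 − 48) × 100.7 / (72 × 3.631) = 9264.4 / 261.43 ≈ 35.4 mL/min
Patient 2: CrCl = (140 − 72) × 95.6 / (72 × 1.7) × 0.85 = 6500.8 / 122.40 × 0.85 ≈ 45.1 mL/min
35.4 vs 45.1 mL/min → Patient 2 is higher.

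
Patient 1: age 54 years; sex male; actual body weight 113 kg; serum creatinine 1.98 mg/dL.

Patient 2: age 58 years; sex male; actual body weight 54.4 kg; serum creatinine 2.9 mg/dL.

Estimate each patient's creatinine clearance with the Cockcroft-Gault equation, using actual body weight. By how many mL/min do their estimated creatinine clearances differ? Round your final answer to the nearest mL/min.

47 mL/min

Patient 1: CrCl = (140 − 54) × 113 / (72 × 1.98) = 9718.0 / 142.56 ≈ 68.2 mL/min
Patient 2: CrCl = (140 − 58) × 54.4 / (72 × 2.9) = 4460.8 / 208.80 ≈ 21.4 mL/min
|68.2 − 21.4| = 46.8 mL/min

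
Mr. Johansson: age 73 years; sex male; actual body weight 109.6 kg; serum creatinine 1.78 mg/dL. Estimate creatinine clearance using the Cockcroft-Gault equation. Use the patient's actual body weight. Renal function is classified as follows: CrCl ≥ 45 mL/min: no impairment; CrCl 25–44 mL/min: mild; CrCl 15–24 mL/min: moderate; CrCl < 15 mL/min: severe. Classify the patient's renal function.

no impairment

CrCl = (140 − 73) × 109.6 / (72 × 1.78) = 7343.2 / 128.16 ≈ 57.3 mL/min
57 mL/min falls in the 'no impairment' range.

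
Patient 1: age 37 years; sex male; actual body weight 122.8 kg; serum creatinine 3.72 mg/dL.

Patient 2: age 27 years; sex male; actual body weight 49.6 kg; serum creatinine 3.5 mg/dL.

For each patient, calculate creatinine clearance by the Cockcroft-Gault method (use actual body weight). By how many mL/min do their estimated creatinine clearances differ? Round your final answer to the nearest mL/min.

Patient 1: CrCl = (140 − 37) × 122.8 / (72 × 3.72) = 12648.4 / 267.84 ≈ 47.2 mL/min
Patient 2: CrCl = (140 − 27) × 49.6 / (72 × 3.5) = 5604.8 / 252.00 ≈ 22.2 mL/min
|47.2 − 22.2| = 25.0 mL/min

25 mL/min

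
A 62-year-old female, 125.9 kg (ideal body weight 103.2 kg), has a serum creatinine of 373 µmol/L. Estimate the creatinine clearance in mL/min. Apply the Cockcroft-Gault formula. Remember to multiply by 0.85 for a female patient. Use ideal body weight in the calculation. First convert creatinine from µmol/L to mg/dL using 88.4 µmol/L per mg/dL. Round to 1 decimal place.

SCr = 373 / 88.4 = 4.219 mg/dL
CrCl = (140 − 62) × 103.2 / (72 × 4.219) × 0.85 = 8049.6 / 303.77 × 0.85 ≈ 22.5 mL/min

22.5 mL/min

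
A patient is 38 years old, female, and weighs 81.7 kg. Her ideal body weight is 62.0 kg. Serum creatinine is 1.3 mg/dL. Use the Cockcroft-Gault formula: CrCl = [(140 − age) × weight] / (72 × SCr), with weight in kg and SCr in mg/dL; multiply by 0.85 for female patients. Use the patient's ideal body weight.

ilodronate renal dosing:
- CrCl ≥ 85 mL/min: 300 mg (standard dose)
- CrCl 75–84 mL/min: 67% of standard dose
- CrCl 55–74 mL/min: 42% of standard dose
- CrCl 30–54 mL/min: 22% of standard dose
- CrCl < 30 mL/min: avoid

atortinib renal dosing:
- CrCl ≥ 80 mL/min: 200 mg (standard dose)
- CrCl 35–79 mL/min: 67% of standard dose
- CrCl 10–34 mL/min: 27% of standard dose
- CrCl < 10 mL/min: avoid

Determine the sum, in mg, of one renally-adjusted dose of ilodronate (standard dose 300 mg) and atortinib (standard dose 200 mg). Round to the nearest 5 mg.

CrCl = (140 − 38) × 62 / (72 × 1.3) × 0.85 = 6324.0 / 93.60 × 0.85 ≈ 57.4 mL/min
CrCl ≈ 57 mL/min.
ilodronate: 55–74 mL/min → 42% of 300 mg = 126 mg.
atortinib: 35–79 mL/min → 67% of 200 mg = 134 mg.
Total = 126 + 134 = 260 mg.

260 mg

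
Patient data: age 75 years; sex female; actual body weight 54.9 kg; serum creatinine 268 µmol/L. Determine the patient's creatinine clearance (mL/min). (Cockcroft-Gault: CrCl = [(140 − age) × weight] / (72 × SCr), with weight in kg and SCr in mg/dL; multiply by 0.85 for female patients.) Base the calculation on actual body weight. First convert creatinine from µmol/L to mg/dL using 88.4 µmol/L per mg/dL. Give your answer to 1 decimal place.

13.9 mL/min

SCr = 268 / 88.4 = 3.032 mg/dL
CrCl = (140 − 75) × 54.9 / (72 × 3.032) × 0.85 = 3568.5 / 218.30 × 0.85 ≈ 13.9 mL/min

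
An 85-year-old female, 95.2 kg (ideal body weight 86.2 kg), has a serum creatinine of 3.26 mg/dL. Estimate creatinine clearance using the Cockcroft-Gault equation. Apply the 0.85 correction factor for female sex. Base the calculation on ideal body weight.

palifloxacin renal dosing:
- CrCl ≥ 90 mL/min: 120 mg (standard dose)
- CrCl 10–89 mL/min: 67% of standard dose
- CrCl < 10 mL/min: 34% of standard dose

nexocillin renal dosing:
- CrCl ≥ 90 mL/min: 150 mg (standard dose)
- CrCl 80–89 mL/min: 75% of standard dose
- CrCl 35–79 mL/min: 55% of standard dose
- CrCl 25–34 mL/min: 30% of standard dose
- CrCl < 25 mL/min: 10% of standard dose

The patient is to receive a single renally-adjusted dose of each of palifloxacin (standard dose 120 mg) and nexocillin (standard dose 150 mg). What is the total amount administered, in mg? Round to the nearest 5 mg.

95 mg

CrCl = (140 − 85) × 86.2 / (72 × 3.26) × 0.85 = 4741.0 / 234.72 × 0.85 ≈ 17.2 mL/min
CrCl ≈ 17 mL/min.
palifloxacin: 10–89 mL/min → 67% of 120 mg = 80.4 mg.
nexocillin: < 25 mL/min → 10% of 150 mg = 15 mg.
Total = 80.4 + 15 = 95.4 mg.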